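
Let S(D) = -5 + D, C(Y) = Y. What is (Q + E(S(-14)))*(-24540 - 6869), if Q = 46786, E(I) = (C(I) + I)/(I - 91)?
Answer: -80823177841/55 ≈ -1.4695e+9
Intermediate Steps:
E(I) = 2*I/(-91 + I) (E(I) = (I + I)/(I - 91) = (2*I)/(-91 + I) = 2*I/(-91 + I))
(Q + E(S(-14)))*(-24540 - 6869) = (46786 + 2*(-5 - 14)/(-91 + (-5 - 14)))*(-24540 - 6869) = (46786 + 2*(-19)/(-91 - 19))*(-31409) = (46786 + 2*(-19)/(-110))*(-31409) = (46786 + 2*(-19)*(-1/110))*(-31409) = (46786 + 19/55)*(-31409) = (2573249/55)*(-31409) = -80823177841/55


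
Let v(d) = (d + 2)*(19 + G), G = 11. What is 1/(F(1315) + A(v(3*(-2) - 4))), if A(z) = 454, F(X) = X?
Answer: 1/1769 ≈ 0.00056529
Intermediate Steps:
v(d) = 60 + 30*d (v(d) = (d + 2)*(19 + 11) = (2 + d)*30 = 60 + 30*d)
1/(F(1315) + A(v(3*(-2) - 4))) = 1/(1315 + 454) = 1/1769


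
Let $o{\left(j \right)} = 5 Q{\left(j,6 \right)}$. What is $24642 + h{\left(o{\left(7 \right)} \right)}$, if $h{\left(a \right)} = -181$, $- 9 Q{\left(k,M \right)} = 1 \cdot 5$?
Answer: $24461$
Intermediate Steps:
$Q{\left(k,M \right)} = - \frac{5}{9}$ ($Q{\left(k,M \right)} = - \frac{1 \cdot 5}{9} = \left(- \frac{1}{9}\right) 5 = - \frac{5}{9}$)
$o{\left(j \right)} = - \frac{25}{9}$ ($o{\left(j \right)} = 5 \left(- \frac{5}{9}\right) = - \frac{25}{9}$)
$24642 + h{\left(o{\left(7 \right)} \right)} = 24642 - 181 = 24461$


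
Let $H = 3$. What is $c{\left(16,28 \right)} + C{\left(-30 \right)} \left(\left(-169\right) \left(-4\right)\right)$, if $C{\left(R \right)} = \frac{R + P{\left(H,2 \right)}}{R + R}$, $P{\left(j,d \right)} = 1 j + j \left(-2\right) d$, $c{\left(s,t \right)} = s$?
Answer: $\frac{2277}{5} \approx 455.4$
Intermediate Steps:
$P{\left(j,d \right)} = j - 2 d j$ ($P{\left(j,d \right)} = j + - 2 j d = j - 2 d j$)
$C{\left(R \right)} = \frac{-9 + R}{2 R}$ ($C{\left(R \right)} = \frac{R + 3 \left(1 - 4\right)}{R + R} = \frac{R + 3 \left(1 - 4\right)}{2 R} = \left(R + 3 \left(-3\right)\right) \frac{1}{2 R} = \left(R - 9\right) \frac{1}{2 R} = \left(-9 + R\right) \frac{1}{2 R} = \frac{-9 + R}{2 R}$)
$c{\left(16,28 \right)} + C{\left(-30 \right)} \left(\left(-169\right) \left(-4\right)\right) = 16 + \frac{-9 - 30}{2 \left(-30\right)} \left(\left(-169\right) \left(-4\right)\right) = 16 + \frac{1}{2} \left(- \frac{1}{30}\right) \left(-39\right) 676 = 16 + \frac{13}{20} \cdot 676 = 16 + \frac{2197}{5} = \frac{2277}{5}$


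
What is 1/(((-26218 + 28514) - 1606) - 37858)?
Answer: -1/37168 ≈ -2.6905e-5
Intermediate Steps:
1/(((-26218 + 28514) - 1606) - 37858) = 1/((2296 - 1606) - 37858) = 1/(690 - 37858) = 1/(-37168) = -1/37168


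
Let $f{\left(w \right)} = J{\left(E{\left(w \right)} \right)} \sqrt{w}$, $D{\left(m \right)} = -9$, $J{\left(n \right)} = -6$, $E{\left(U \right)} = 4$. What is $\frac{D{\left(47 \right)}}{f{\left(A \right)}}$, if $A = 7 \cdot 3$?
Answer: $\frac{\sqrt{21}}{14} \approx 0.32733$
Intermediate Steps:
$A = 21$
$f{\left(w \right)} = - 6 \sqrt{w}$
$\frac{D{\left(47 \right)}}{f{\left(A \right)}} = - \frac{9}{\left(-6\right) \sqrt{21}} = - 9 \left(- \frac{\sqrt{21}}{126}\right) = \frac{\sqrt{21}}{14}$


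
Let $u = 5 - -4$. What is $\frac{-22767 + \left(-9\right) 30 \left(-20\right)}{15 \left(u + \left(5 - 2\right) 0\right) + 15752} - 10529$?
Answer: $- \frac{167291590}{15887} \approx -10530.0$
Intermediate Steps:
$u = 9$ ($u = 5 + 4 = 9$)
$\frac{-22767 + \left(-9\right) 30 \left(-20\right)}{15 \left(u + \left(5 - 2\right) 0\right) + 15752} - 10529 = \frac{-22767 + \left(-9\right) 30 \left(-20\right)}{15 \left(9 + \left(5 - 2\right) 0\right) + 15752} - 10529 = \frac{-22767 - -5400}{15 \left(9 + 3 \cdot 0\right) + 15752} - 10529 = \frac{-22767 + 5400}{15 \left(9 + 0\right) + 15752} - 10529 = - \frac{17367}{15 \cdot 9 + 15752} - 10529 = - \frac{17367}{135 + 15752} - 10529 = - \frac{17367}{15887} - 10529 = - \frac{167291590}{15887}$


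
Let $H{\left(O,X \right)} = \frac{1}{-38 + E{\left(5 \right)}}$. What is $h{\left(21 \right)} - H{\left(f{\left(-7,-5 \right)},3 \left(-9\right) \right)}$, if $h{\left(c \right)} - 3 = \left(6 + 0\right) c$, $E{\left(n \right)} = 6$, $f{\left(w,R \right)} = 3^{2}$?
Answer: $\frac{4129}{32} \approx 129.03$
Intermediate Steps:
$f{\left(w,R \right)} = 9$
$h{\left(c \right)} = 3 + 6 c$ ($h{\left(c \right)} = 3 + \left(6 + 0\right) c = 3 + 6 c$)
$H{\left(O,X \right)} = - \frac{1}{32}$ ($H{\left(O,X \right)} = \frac{1}{-38 + 6} = \frac{1}{-32} = - \frac{1}{32}$)
$h{\left(21 \right)} - H{\left(f{\left(-7,-5 \right)},3 \left(-9\right) \right)} = \left(3 + 6 \cdot 21\right) - - \frac{1}{32} = \left(3 + 126\right) + \frac{1}{32} = 129 + \frac{1}{32} = \frac{4129}{32}$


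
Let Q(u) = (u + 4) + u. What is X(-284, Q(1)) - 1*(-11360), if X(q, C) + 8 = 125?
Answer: 11477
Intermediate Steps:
Q(u) = 4 + 2*u (Q(u) = (4 + u) + u = 4 + 2*u)
X(q, C) = 117 (X(q, C) = -8 + 125 = 117)
X(-284, Q(1)) - 1*(-11360) = 117 - 1*(-11360) = 117 + 11360 = 11477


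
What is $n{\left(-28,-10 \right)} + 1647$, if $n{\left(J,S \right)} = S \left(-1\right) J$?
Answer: $1367$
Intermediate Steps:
$n{\left(J,S \right)} = - J S$ ($n{\left(J,S \right)} = - S J = - J S$)
$n{\left(-28,-10 \right)} + 1647 = \left(-1\right) \left(-28\right) \left(-10\right) + 1647 = -280 + 1647 = 1367$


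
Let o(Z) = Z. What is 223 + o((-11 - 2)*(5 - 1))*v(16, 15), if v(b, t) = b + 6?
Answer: -921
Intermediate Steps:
v(b, t) = 6 + b
223 + o((-11 - 2)*(5 - 1))*v(16, 15) = 223 + ((-11 - 2)*(5 - 1))*(6 + 16) = 223 - 13*4*22 = 223 - 52*22 = 223 - 1144 = -921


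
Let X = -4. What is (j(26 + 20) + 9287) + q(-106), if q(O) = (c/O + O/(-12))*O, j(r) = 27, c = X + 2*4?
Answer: 25145/3 ≈ 8381.7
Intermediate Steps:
c = 4 (c = -4 + 2*4 = -4 + 8 = 4)
q(O) = O*(4/O - O/12) (q(O) = (4/O + O/(-12))*O = (4/O + O*(-1/12))*O = (4/O - O/12)*O = O*(4/O - O/12))
(j(26 + 20) + 9287) + q(-106) = (27 + 9287) + (4 - 1/12*(-106)**2) = 9314 + (4 - 1/12*11236) = 9314 + (4 - 2809/3) = 9314 - 2797/3 = 25145/3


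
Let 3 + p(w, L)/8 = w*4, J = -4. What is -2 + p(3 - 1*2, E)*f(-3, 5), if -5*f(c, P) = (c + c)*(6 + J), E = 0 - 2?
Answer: 86/5 ≈ 17.200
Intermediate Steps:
E = -2
f(c, P) = -4*c/5 (f(c, P) = -(c + c)*(6 - 4)/5 = -2*c*2/5 = -4*c/5)
p(w, L) = -24 + 32*w (p(w, L) = -24 + 8*(w*4) = -24 + 8*(4*w) = -24 + 32*w)
-2 + p(3 - 1*2, E)*f(-3, 5) = -2 + (-24 + 32*(3 - 1*2))*(-4/5*(-3)) = -2 + (-24 + 32*(3 - 2))*(12/5) = -2 + (-24 + 32*1)*(12/5) = -2 + (-24 + 32)*(12/5) = -2 + 8*(12/5) = -2 + 96/5 = 86/5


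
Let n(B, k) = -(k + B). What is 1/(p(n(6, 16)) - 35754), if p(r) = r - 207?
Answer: -1/35983 ≈ -2.7791e-5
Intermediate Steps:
n(B, k) = -B - k (n(B, k) = -(B + k) = -B - k)
p(r) = -207 + r
1/(p(n(6, 16)) - 35754) = 1/((-207 + (-1*6 - 1*16)) - 35754) = 1/((-207 + (-6 - 16)) - 35754) = 1/((-207 - 22) - 35754) = 1/(-229 - 35754) = 1/(-35983) = -1/35983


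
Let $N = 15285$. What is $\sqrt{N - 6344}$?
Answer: $\sqrt{8941} \approx 94.557$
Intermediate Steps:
$\sqrt{N - 6344} = \sqrt{15285 - 6344} = \sqrt{8941}$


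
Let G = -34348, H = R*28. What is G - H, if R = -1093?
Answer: -3744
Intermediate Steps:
H = -30604 (H = -1093*28 = -30604)
G - H = -34348 - 1*(-30604) = -34348 + 30604 = -3744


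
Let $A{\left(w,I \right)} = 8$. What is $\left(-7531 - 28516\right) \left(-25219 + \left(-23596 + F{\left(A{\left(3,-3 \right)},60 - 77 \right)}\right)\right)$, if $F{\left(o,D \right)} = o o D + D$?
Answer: $1799466240$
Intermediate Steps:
$F{\left(o,D \right)} = D + D o^{2}$ ($F{\left(o,D \right)} = o^{2} D + D = D o^{2} + D = D + D o^{2}$)
$\left(-7531 - 28516\right) \left(-25219 + \left(-23596 + F{\left(A{\left(3,-3 \right)},60 - 77 \right)}\right)\right) = \left(-7531 - 28516\right) \left(-25219 - \left(23596 - \left(60 - 77\right) \left(1 + 8^{2}\right)\right)\right) = \left(-7531 - 28516\right) \left(-25219 - \left(23596 - \left(60 - 77\right) \left(1 + 64\right)\right)\right) = - 36047 \left(-25219 - 24701\right) = \left(-36047\right) \left(-49920\right) = 1799466240$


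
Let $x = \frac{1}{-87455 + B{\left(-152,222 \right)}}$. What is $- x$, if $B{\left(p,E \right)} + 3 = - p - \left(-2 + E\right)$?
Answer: $\frac{1}{87526} \approx 1.1425 \cdot 10^{-5}$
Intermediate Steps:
$B{\left(p,E \right)} = -1 - E - p$ ($B{\left(p,E \right)} = -3 - \left(-2 + E + p\right) = -1 - E - p$)
$x = - \frac{1}{87526}$ ($x = \frac{1}{-87455 - 71} = \frac{1}{-87526} = - \frac{1}{87526} \approx -1.1425 \cdot 10^{-5}$)
$- x = \left(-1\right) \left(- \frac{1}{87526}\right) = \frac{1}{87526}$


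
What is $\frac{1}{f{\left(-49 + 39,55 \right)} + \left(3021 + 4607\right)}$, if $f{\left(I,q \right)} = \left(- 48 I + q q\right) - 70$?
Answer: $\frac{1}{11063} \approx 9.0391 \cdot 10^{-5}$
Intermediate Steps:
$f{\left(I,q \right)} = -70 + q^{2} - 48 I$ ($f{\left(I,q \right)} = \left(- 48 I + q^{2}\right) - 70 = \left(q^{2} - 48 I\right) - 70 = -70 + q^{2} - 48 I$)
$\frac{1}{f{\left(-49 + 39,55 \right)} + \left(3021 + 4607\right)} = \frac{1}{\left(-70 + 55^{2} - 48 \left(-49 + 39\right)\right) + \left(3021 + 4607\right)} = \frac{1}{\left(-70 + 3025 - -480\right) + 7628} = \frac{1}{\left(-70 + 3025 + 480\right) + 7628} = \frac{1}{3435 + 7628} = \frac{1}{11063}$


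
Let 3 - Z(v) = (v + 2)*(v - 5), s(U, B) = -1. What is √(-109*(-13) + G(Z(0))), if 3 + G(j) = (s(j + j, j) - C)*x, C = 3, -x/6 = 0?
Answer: √1414 ≈ 37.603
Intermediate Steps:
x = 0 (x = -6*0 = 0)
Z(v) = 3 - (-5 + v)*(2 + v) (Z(v) = 3 - (v + 2)*(v - 5) = 3 - (2 + v)*(-5 + v) = 3 - (-5 + v)*(2 + v))
G(j) = -3 (G(j) = -3 + (-1 - 1*3)*0 = -3 + (-1 - 3)*0 = -3 - 4*0 = -3 + 0 = -3)
√(-109*(-13) + G(Z(0))) = √(-109*(-13) - 3) = √(1417 - 3) = √1414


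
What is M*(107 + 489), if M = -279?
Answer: -166284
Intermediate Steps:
M*(107 + 489) = -279*(107 + 489) = -279*596 = -166284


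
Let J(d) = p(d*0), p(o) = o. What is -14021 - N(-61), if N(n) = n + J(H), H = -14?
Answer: -13960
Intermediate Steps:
J(d) = 0 (J(d) = d*0 = 0)
N(n) = n (N(n) = n + 0 = n)
-14021 - N(-61) = -14021 - 1*(-61) = -14021 + 61 = -13960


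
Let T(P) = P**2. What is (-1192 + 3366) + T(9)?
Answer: 2255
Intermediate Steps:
(-1192 + 3366) + T(9) = (-1192 + 3366) + 9**2 = 2174 + 81 = 2255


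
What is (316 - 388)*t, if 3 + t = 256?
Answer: -18216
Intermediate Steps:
t = 253 (t = -3 + 256 = 253)
(316 - 388)*t = (316 - 388)*253 = -72*253 = -18216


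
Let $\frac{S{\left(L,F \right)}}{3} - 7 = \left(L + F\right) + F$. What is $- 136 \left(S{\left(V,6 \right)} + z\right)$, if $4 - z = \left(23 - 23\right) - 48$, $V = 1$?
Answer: $-15232$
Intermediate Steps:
$z = 52$ ($z = 4 - \left(\left(23 - 23\right) - 48\right) = 4 - \left(0 - 48\right) = 4 - -48 = 4 + 48 = 52$)
$S{\left(L,F \right)} = 21 + 3 L + 6 F$ ($S{\left(L,F \right)} = 21 + 3 \left(\left(L + F\right) + F\right) = 21 + 3 \left(\left(F + L\right) + F\right) = 21 + 3 \left(L + 2 F\right) = 21 + \left(3 L + 6 F\right) = 21 + 3 L + 6 F$)
$- 136 \left(S{\left(V,6 \right)} + z\right) = - 136 \left(\left(21 + 3 \cdot 1 + 6 \cdot 6\right) + 52\right) = - 136 \left(\left(21 + 3 + 36\right) + 52\right) = - 136 \left(60 + 52\right) = \left(-136\right) 112 = -15232$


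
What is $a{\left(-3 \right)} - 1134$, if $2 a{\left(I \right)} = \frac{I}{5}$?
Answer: $- \frac{11343}{10} \approx -1134.3$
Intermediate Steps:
$a{\left(I \right)} = \frac{I}{10}$ ($a{\left(I \right)} = \frac{I \frac{1}{5}}{2} = \frac{\frac{1}{5} I}{2} = \frac{I}{10}$)
$a{\left(-3 \right)} - 1134 = \frac{1}{10} \left(-3\right) - 1134 = - \frac{3}{10} - 1134 = - \frac{11343}{10}$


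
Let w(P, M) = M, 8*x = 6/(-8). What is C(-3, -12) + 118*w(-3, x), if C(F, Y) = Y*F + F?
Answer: 351/16 ≈ 21.938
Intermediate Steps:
x = -3/32 (x = (6/(-8))/8 = (6*(-1/8))/8 = (1/8)*(-3/4) = -3/32 ≈ -0.093750)
C(F, Y) = F + F*Y (C(F, Y) = F*Y + F = F + F*Y)
C(-3, -12) + 118*w(-3, x) = -3*(1 - 12) + 118*(-3/32) = -3*(-11) - 177/16 = 33 - 177/16 = 351/16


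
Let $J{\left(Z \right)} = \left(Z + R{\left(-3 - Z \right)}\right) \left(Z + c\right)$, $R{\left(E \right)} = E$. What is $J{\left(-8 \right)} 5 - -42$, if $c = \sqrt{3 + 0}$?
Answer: $162 - 15 \sqrt{3} \approx 136.02$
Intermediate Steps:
$c = \sqrt{3} \approx 1.732$
$J{\left(Z \right)} = - 3 Z - 3 \sqrt{3}$ ($J{\left(Z \right)} = \left(Z - \left(3 + Z\right)\right) \left(Z + \sqrt{3}\right) = - 3 \left(Z + \sqrt{3}\right) = - 3 Z - 3 \sqrt{3}$)
$J{\left(-8 \right)} 5 - -42 = \left(\left(-3\right) \left(-8\right) - 3 \sqrt{3}\right) 5 - -42 = \left(24 - 3 \sqrt{3}\right) 5 + 42 = \left(120 - 15 \sqrt{3}\right) + 42 = 162 - 15 \sqrt{3}$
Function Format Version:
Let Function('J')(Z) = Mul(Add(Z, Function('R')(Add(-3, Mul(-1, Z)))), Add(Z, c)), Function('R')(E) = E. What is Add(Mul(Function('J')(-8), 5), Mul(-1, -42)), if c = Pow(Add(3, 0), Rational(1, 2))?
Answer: Add(162, Mul(-15, Pow(3, Rational(1, 2)))) ≈ 136.02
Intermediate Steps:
c = Pow(3, Rational(1, 2)) ≈ 1.7320
Function('J')(Z) = Add(Mul(-3, Z), Mul(-3, Pow(3, Rational(1, 2)))) (Function('J')(Z) = Mul(Add(Z, Add(-3, Mul(-1, Z))), Add(Z, Pow(3, Rational(1, 2)))) = Mul(-3, Add(Z, Pow(3, Rational(1, 2)))) = Add(Mul(-3, Z), Mul(-3, Pow(3, Rational(1, 2)))))
Add(Mul(Function('J')(-8), 5), Mul(-1, -42)) = Add(Mul(Add(Mul(-3, -8), Mul(-3, Pow(3, Rational(1, 2)))), 5), Mul(-1, -42)) = Add(Mul(Add(24, Mul(-3, Pow(3, Rational(1, 2)))), 5), 42) = Add(Add(120, Mul(-15, Pow(3, Rational(1, 2)))), 42) = Add(162, Mul(-15, Pow(3, Rational(1, 2))))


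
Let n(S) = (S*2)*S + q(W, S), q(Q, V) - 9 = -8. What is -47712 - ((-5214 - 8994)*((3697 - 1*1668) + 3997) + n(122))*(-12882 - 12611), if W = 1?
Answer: -2181885728739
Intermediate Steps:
q(Q, V) = 1 (q(Q, V) = 9 - 8 = 1)
n(S) = 1 + 2*S**2 (n(S) = (S*2)*S + 1 = (2*S)*S + 1 = 2*S**2 + 1 = 1 + 2*S**2)
-47712 - ((-5214 - 8994)*((3697 - 1*1668) + 3997) + n(122))*(-12882 - 12611) = -47712 - ((-5214 - 8994)*((3697 - 1*1668) + 3997) + (1 + 2*122**2))*(-12882 - 12611) = -47712 - (-14208*((3697 - 1668) + 3997) + (1 + 2*14884))*(-25493) = -47712 - (-14208*(2029 + 3997) + (1 + 29768))*(-25493) = -47712 - (-14208*6026 + 29769)*(-25493) = -47712 - (-85617408 + 29769)*(-25493) = -47712 - (-85587639)*(-25493) = -47712 - 1*2181885681027 = -47712 - 2181885681027 = -2181885728739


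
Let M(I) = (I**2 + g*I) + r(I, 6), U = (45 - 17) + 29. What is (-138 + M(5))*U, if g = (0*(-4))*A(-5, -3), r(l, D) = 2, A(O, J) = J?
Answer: -6327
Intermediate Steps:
U = 57 (U = 28 + 29 = 57)
g = 0 (g = (0*(-4))*(-3) = 0*(-3) = 0)
M(I) = 2 + I**2 (M(I) = (I**2 + 0*I) + 2 = (I**2 + 0) + 2 = I**2 + 2 = 2 + I**2)
(-138 + M(5))*U = (-138 + (2 + 5**2))*57 = (-138 + (2 + 25))*57 = (-138 + 27)*57 = -111*57 = -6327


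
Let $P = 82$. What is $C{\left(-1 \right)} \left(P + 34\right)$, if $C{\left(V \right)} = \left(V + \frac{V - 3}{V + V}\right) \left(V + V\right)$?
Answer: $-232$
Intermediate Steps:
$C{\left(V \right)} = 2 V \left(V + \frac{-3 + V}{2 V}\right)$ ($C{\left(V \right)} = \left(V + \frac{-3 + V}{2 V}\right) 2 V = 2 V \left(V + \frac{-3 + V}{2 V}\right)$)
$C{\left(-1 \right)} \left(P + 34\right) = \left(-3 - 1 + 2 \left(-1\right)^{2}\right) \left(82 + 34\right) = \left(-3 - 1 + 2 \cdot 1\right) 116 = \left(-3 - 1 + 2\right) 116 = \left(-2\right) 116 = -232$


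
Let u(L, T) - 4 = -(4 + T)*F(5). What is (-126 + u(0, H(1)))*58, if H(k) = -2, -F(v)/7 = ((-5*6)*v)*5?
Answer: -616076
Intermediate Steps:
F(v) = 1050*v (F(v) = -7*(-5*6)*v*5 = -7*(-30*v)*5 = -(-1050)*v = 1050*v)
u(L, T) = -20996 - 5250*T (u(L, T) = 4 - (4 + T)*1050*5 = 4 - (4 + T)*5250 = 4 - (21000 + 5250*T) = 4 + (-21000 - 5250*T) = -20996 - 5250*T)
(-126 + u(0, H(1)))*58 = (-126 + (-20996 - 5250*(-2)))*58 = (-126 + (-20996 + 10500))*58 = (-126 - 10496)*58 = -10622*58 = -616076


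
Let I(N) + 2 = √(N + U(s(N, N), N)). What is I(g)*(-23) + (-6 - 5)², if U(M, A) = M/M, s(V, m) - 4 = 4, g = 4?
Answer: 167 - 23*√5 ≈ 115.57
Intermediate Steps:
s(V, m) = 8 (s(V, m) = 4 + 4 = 8)
U(M, A) = 1
I(N) = -2 + √(1 + N) (I(N) = -2 + √(N + 1) = -2 + √(1 + N))
I(g)*(-23) + (-6 - 5)² = (-2 + √(1 + 4))*(-23) + (-6 - 5)² = (-2 + √5)*(-23) + (-11)² = (46 - 23*√5) + 121 = 167 - 23*√5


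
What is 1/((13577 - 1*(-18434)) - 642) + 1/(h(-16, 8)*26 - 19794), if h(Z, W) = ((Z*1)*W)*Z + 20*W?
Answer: 68983/1179913566 ≈ 5.8464e-5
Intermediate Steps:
h(Z, W) = 20*W + W*Z² (h(Z, W) = (Z*W)*Z + 20*W = (W*Z)*Z + 20*W = W*Z² + 20*W = 20*W + W*Z²)
1/((13577 - 1*(-18434)) - 642) + 1/(h(-16, 8)*26 - 19794) = 1/((13577 - 1*(-18434)) - 642) + 1/((8*(20 + (-16)²))*26 - 19794) = 1/((13577 + 18434) - 642) + 1/((8*(20 + 256))*26 - 19794) = 1/(32011 - 642) + 1/((8*276)*26 - 19794) = 1/31369 + 1/(2208*26 - 19794) = 1/31369 + 1/(57408 - 19794) = 1/31369 + 1/37614 = 68983/1179913566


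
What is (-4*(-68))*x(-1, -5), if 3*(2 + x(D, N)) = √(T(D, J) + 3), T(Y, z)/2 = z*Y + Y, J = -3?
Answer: -544 + 272*√7/3 ≈ -304.12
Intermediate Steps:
T(Y, z) = 2*Y + 2*Y*z (T(Y, z) = 2*(z*Y + Y) = 2*(Y*z + Y) = 2*(Y + Y*z) = 2*Y + 2*Y*z)
x(D, N) = -2 + √(3 - 4*D)/3 (x(D, N) = -2 + √(2*D*(1 - 3) + 3)/3 = -2 + √(2*D*(-2) + 3)/3 = -2 + √(-4*D + 3)/3 = -2 + √(3 - 4*D)/3)
(-4*(-68))*x(-1, -5) = (-4*(-68))*(-2 + √(3 - 4*(-1))/3) = 272*(-2 + √(3 + 4)/3) = 272*(-2 + √7/3) = -544 + 272*√7/3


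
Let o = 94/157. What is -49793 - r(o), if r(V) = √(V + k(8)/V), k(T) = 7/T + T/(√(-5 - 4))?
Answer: -49793 - √(16153213941 - 34921914432*I)/88548 ≈ -49795.0 + 1.1931*I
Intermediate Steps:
o = 94/157 (o = 94*(1/157) = 94/157 ≈ 0.59873)
k(T) = 7/T - I*T/3 (k(T) = 7/T + T/(√(-9)) = 7/T + T/((3*I)) = 7/T + T*(-I/3) = 7/T - I*T/3)
r(V) = √(V + (7/8 - 8*I/3)/V) (r(V) = √(V + (7/8 - ⅓*I*8)/V) = √(V + (7*(⅛) - 8*I/3)/V) = √(V + (7/8 - 8*I/3)/V))
-49793 - r(o) = -49793 - √6*√((21 - 64*I + 24*(94/157)²)/(94/157))/12 = -49793 - √6*√(157*(21 - 64*I + 24*(8836/24649))/94)/12 = -49793 - √6*√(157*(21 - 64*I + 212064/24649)/94)/12 = -49793 - √6*√(157*(729693/24649 - 64*I)/94)/12 = -49793 - √6*√(729693/14758 - 5024*I/47)/12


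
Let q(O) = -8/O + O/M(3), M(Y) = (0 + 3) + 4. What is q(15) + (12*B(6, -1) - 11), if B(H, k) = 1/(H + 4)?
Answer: -172/21 ≈ -8.1905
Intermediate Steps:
M(Y) = 7 (M(Y) = 3 + 4 = 7)
B(H, k) = 1/(4 + H)
q(O) = -8/O + O/7
q(15) + (12*B(6, -1) - 11) = (-8/15 + (⅐)*15) + (12/(4 + 6) - 11) = (-8*1/15 + 15/7) + (12/10 - 11) = (-8/15 + 15/7) + (12*(⅒) - 11) = 169/105 + (6/5 - 11) = 169/105 - 49/5 = -172/21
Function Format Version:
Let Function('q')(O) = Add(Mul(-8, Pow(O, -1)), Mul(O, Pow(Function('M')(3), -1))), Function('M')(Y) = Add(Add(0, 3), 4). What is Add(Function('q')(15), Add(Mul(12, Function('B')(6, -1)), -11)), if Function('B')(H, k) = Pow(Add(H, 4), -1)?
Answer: Rational(-172, 21) ≈ -8.1905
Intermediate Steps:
Function('M')(Y) = 7 (Function('M')(Y) = Add(3, 4) = 7)
Function('B')(H, k) = Pow(Add(4, H), -1)
Function('q')(O) = Add(Mul(-8, Pow(O, -1)), Mul(Rational(1, 7), O)) (Function('q')(O) = Add(Mul(-8, Pow(O, -1)), Mul(O, Pow(7, -1))) = Add(Mul(-8, Pow(O, -1)), Mul(O, Rational(1, 7))) = Add(Mul(-8, Pow(O, -1)), Mul(Rational(1, 7), O)))
Add(Function('q')(15), Add(Mul(12, Function('B')(6, -1)), -11)) = Add(Add(Mul(-8, Pow(15, -1)), Mul(Rational(1, 7), 15)), Add(Mul(12, Pow(Add(4, 6), -1)), -11)) = Add(Add(Mul(-8, Rational(1, 15)), Rational(15, 7)), Add(Mul(12, Pow(10, -1)), -11)) = Add(Add(Rational(-8, 15), Rational(15, 7)), Add(Mul(12, Rational(1, 10)), -11)) = Add(Rational(169, 105), Add(Rational(6, 5), -11)) = Add(Rational(169, 105), Rational(-49, 5)) = Rational(-172, 21)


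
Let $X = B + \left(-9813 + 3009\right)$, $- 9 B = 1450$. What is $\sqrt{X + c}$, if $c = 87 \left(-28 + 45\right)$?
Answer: $\frac{25 i \sqrt{79}}{3} \approx 74.068 i$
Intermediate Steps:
$B = - \frac{1450}{9}$ ($B = \left(- \frac{1}{9}\right) 1450 = - \frac{1450}{9} \approx -161.11$)
$X = - \frac{62686}{9}$ ($X = - \frac{1450}{9} + \left(-9813 + 3009\right) = - \frac{1450}{9} - 6804 = - \frac{62686}{9} \approx -6965.1$)
$c = 1479$ ($c = 87 \cdot 17 = 1479$)
$\sqrt{X + c} = \sqrt{- \frac{62686}{9} + 1479} = \sqrt{- \frac{49375}{9}} = \frac{25 i \sqrt{79}}{3}$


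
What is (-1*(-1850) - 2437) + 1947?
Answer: 1360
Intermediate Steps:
(-1*(-1850) - 2437) + 1947 = (1850 - 2437) + 1947 = -587 + 1947 = 1360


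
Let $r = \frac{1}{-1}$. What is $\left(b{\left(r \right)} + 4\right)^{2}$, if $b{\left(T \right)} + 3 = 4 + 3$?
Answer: $64$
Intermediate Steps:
$r = -1$
$b{\left(T \right)} = 4$ ($b{\left(T \right)} = -3 + \left(4 + 3\right) = -3 + 7 = 4$)
$\left(b{\left(r \right)} + 4\right)^{2} = \left(4 + 4\right)^{2} = 8^{2} = 64$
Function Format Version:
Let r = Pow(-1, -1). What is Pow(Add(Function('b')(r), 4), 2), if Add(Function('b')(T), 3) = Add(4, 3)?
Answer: 64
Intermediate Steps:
r = -1
Function('b')(T) = 4 (Function('b')(T) = Add(-3, Add(4, 3)) = Add(-3, 7) = 4)
Pow(Add(Function('b')(r), 4), 2) = Pow(Add(4, 4), 2) = Pow(8, 2) = 64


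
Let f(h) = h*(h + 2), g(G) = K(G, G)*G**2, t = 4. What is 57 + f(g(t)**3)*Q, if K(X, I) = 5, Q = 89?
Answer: 23330907136057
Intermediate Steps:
g(G) = 5*G**2
f(h) = h*(2 + h)
57 + f(g(t)**3)*Q = 57 + ((5*4**2)**3*(2 + (5*4**2)**3))*89 = 57 + ((5*16)**3*(2 + (5*16)**3))*89 = 57 + (80**3*(2 + 80**3))*89 = 57 + (512000*(2 + 512000))*89 = 57 + (512000*512002)*89 = 57 + 262145024000*89 = 57 + 23330907136000 = 23330907136057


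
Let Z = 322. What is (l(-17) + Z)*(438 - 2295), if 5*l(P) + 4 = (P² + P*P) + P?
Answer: -4024119/5 ≈ -8.0482e+5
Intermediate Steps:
l(P) = -⅘ + P/5 + 2*P²/5 (l(P) = -⅘ + ((P² + P*P) + P)/5 = -⅘ + ((P² + P²) + P)/5 = -⅘ + (2*P² + P)/5 = -⅘ + (P + 2*P²)/5 = -⅘ + (P/5 + 2*P²/5) = -⅘ + P/5 + 2*P²/5)
(l(-17) + Z)*(438 - 2295) = ((-⅘ + (⅕)*(-17) + (⅖)*(-17)²) + 322)*(438 - 2295) = ((-⅘ - 17/5 + (⅖)*289) + 322)*(-1857) = ((-⅘ - 17/5 + 578/5) + 322)*(-1857) = (557/5 + 322)*(-1857) = (2167/5)*(-1857) = -4024119/5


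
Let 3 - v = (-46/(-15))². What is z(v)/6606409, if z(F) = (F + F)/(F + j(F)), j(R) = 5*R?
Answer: 1/19819227 ≈ 5.0456e-8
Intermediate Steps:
v = -1441/225 (v = 3 - (-46/(-15))² = 3 - (-46*(-1/15))² = 3 - (46/15)² = 3 - 1*2116/225 = 3 - 2116/225 = -1441/225 ≈ -6.4044)
z(F) = ⅓ (z(F) = (F + F)/(F + 5*F) = (2*F)/((6*F)) = (2*F)*(1/(6*F)) = ⅓)
z(v)/6606409 = (⅓)/6606409 = (⅓)*(1/6606409) = 1/19819227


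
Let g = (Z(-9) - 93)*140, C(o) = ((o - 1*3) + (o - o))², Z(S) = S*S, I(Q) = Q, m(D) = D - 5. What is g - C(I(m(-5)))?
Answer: -1849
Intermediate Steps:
m(D) = -5 + D
Z(S) = S²
C(o) = (-3 + o)² (C(o) = ((o - 3) + 0)² = ((-3 + o) + 0)² = (-3 + o)²)
g = -1680 (g = ((-9)² - 93)*140 = (81 - 93)*140 = -12*140 = -1680)
g - C(I(m(-5))) = -1680 - (-3 + (-5 - 5))² = -1680 - (-3 - 10)² = -1680 - 1*(-13)² = -1680 - 1*169 = -1680 - 169 = -1849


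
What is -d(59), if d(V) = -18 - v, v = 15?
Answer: 33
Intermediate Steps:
d(V) = -33 (d(V) = -18 - 1*15 = -18 - 15 = -33)
-d(59) = -1*(-33) = 33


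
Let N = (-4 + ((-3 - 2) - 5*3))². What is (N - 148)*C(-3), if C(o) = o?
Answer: -1284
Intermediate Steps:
N = 576 (N = (-4 + (-5 - 15))² = (-4 - 20)² = (-24)² = 576)
(N - 148)*C(-3) = (576 - 148)*(-3) = 428*(-3) = -1284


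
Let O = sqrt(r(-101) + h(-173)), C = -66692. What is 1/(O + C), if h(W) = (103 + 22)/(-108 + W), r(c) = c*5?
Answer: -9370226/624919183407 - I*sqrt(39910430)/1249838366814 ≈ -1.4994e-5 - 5.0546e-9*I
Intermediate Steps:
r(c) = 5*c
h(W) = 125/(-108 + W)
O = I*sqrt(39910430)/281 (O = sqrt(5*(-101) + 125/(-108 - 173)) = sqrt(-505 + 125/(-281)) = sqrt(-505 + 125*(-1/281)) = sqrt(-505 - 125/281) = sqrt(-142030/281) = I*sqrt(39910430)/281 ≈ 22.482*I)
1/(O + C) = 1/(I*sqrt(39910430)/281 - 66692) = 1/(-66692 + I*sqrt(39910430)/281)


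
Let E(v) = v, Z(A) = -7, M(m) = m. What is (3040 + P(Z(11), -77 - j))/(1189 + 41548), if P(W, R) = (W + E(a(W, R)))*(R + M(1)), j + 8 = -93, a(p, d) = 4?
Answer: 2965/42737 ≈ 0.069378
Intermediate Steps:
j = -101 (j = -8 - 93 = -101)
P(W, R) = (1 + R)*(4 + W) (P(W, R) = (W + 4)*(R + 1) = (4 + W)*(1 + R) = (1 + R)*(4 + W))
(3040 + P(Z(11), -77 - j))/(1189 + 41548) = (3040 + (4 - 7 + 4*(-77 - 1*(-101)) + (-77 - 1*(-101))*(-7)))/(1189 + 41548) = (3040 + (4 - 7 + 4*(-77 + 101) + (-77 + 101)*(-7)))/42737 = (3040 + (4 - 7 + 4*24 + 24*(-7)))*(1/42737) = (3040 + (4 - 7 + 96 - 168))*(1/42737) = (3040 - 75)*(1/42737) = 2965*(1/42737) = 2965/42737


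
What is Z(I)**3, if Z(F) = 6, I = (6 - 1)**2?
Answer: 216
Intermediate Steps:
I = 25 (I = 5**2 = 25)
Z(I)**3 = 6**3 = 216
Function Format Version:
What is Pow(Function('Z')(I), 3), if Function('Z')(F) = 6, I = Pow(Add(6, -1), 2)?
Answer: 216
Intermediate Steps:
I = 25 (I = Pow(5, 2) = 25)
Pow(Function('Z')(I), 3) = Pow(6, 3) = 216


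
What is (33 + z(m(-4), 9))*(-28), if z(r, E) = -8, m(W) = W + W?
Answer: -700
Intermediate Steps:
m(W) = 2*W
(33 + z(m(-4), 9))*(-28) = (33 - 8)*(-28) = 25*(-28) = -700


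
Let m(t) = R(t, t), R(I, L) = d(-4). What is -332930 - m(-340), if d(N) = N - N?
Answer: -332930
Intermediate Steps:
d(N) = 0
R(I, L) = 0
m(t) = 0
-332930 - m(-340) = -332930 - 1*0 = -332930 + 0 = -332930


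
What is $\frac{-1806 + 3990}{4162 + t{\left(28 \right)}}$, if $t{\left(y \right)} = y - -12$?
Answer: $\frac{1092}{2101} \approx 0.51975$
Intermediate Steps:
$t{\left(y \right)} = 12 + y$ ($t{\left(y \right)} = y + 12 = 12 + y$)
$\frac{-1806 + 3990}{4162 + t{\left(28 \right)}} = \frac{-1806 + 3990}{4162 + \left(12 + 28\right)} = \frac{2184}{4162 + 40} = \frac{2184}{4202} = 2184 \cdot \frac{1}{4202} = \frac{1092}{2101}$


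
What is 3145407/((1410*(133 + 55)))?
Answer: 1048469/88360 ≈ 11.866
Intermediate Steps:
3145407/((1410*(133 + 55))) = 3145407/((1410*188)) = 3145407/265080 = 3145407*(1/265080) = 1048469/88360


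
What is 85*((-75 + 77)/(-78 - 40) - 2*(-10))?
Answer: 100215/59 ≈ 1698.6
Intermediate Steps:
85*((-75 + 77)/(-78 - 40) - 2*(-10)) = 85*(2/(-118) + 20) = 85*(2*(-1/118) + 20) = 85*(-1/59 + 20) = 85*(1179/59) = 100215/59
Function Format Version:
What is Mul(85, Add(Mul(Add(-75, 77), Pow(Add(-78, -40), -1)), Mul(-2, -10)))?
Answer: Rational(100215, 59) ≈ 1698.6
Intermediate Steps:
Mul(85, Add(Mul(Add(-75, 77), Pow(Add(-78, -40), -1)), Mul(-2, -10))) = Mul(85, Add(Mul(2, Pow(-118, -1)), 20)) = Mul(85, Add(Mul(2, Rational(-1, 118)), 20)) = Mul(85, Add(Rational(-1, 59), 20)) = Mul(85, Rational(1179, 59)) = Rational(100215, 59)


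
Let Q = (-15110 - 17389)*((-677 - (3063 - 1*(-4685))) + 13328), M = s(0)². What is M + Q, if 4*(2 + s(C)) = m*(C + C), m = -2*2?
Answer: -159342593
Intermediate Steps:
m = -4
s(C) = -2 - 2*C (s(C) = -2 + (-4*(C + C))/4 = -2 + (-8*C)/4 = -2 - 2*C)
M = 4 (M = (-2 - 2*0)² = (-2 + 0)² = (-2)² = 4)
Q = -159342597 (Q = -32499*((-677 - (3063 + 4685)) + 13328) = -32499*((-677 - 1*7748) + 13328) = -32499*((-677 - 7748) + 13328) = -32499*(-8425 + 13328) = -32499*4903 = -159342597)
M + Q = 4 - 159342597 = -159342593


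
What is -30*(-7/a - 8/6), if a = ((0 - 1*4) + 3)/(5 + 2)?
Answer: -1430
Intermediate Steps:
a = -⅐ (a = ((0 - 4) + 3)/7 = (-4 + 3)*(⅐) = -1*⅐ = -⅐ ≈ -0.14286)
-30*(-7/a - 8/6) = -30*(-7/(-⅐) - 8/6) = -30*(-7*(-7) - 8*⅙) = -30*(49 - 4/3) = -30*143/3 = -1430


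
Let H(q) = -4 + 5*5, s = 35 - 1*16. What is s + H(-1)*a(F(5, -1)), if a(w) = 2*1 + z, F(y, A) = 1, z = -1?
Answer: 40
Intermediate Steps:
a(w) = 1 (a(w) = 2*1 - 1 = 2 - 1 = 1)
s = 19 (s = 35 - 16 = 19)
H(q) = 21 (H(q) = -4 + 25 = 21)
s + H(-1)*a(F(5, -1)) = 19 + 21*1 = 19 + 21 = 40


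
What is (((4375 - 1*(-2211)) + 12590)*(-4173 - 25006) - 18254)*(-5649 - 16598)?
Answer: 12448414701226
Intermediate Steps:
(((4375 - 1*(-2211)) + 12590)*(-4173 - 25006) - 18254)*(-5649 - 16598) = (((4375 + 2211) + 12590)*(-29179) - 18254)*(-22247) = ((6586 + 12590)*(-29179) - 18254)*(-22247) = (19176*(-29179) - 18254)*(-22247) = (-559536504 - 18254)*(-22247) = -559554758*(-22247) = 12448414701226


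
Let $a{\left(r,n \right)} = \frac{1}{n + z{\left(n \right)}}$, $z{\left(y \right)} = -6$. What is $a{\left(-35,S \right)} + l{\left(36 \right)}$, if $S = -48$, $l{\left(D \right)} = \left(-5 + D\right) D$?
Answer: $\frac{60263}{54} \approx 1116.0$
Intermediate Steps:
$l{\left(D \right)} = D \left(-5 + D\right)$
$a{\left(r,n \right)} = \frac{1}{-6 + n}$ ($a{\left(r,n \right)} = \frac{1}{n - 6} = \frac{1}{-6 + n}$)
$a{\left(-35,S \right)} + l{\left(36 \right)} = \frac{1}{-6 - 48} + 36 \left(-5 + 36\right) = \frac{1}{-54} + 36 \cdot 31 = - \frac{1}{54} + 1116 = \frac{60263}{54}$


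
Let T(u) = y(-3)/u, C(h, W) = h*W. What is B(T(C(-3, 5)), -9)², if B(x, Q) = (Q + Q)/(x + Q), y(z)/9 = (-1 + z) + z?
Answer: 225/16 ≈ 14.063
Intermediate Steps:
y(z) = -9 + 18*z (y(z) = 9*((-1 + z) + z) = 9*(-1 + 2*z) = -9 + 18*z)
C(h, W) = W*h
T(u) = -63/u (T(u) = (-9 + 18*(-3))/u = (-9 - 54)/u = -63/u)
B(x, Q) = 2*Q/(Q + x) (B(x, Q) = (2*Q)/(Q + x) = 2*Q/(Q + x))
B(T(C(-3, 5)), -9)² = (2*(-9)/(-9 - 63/(5*(-3))))² = (2*(-9)/(-9 - 63/(-15)))² = (2*(-9)/(-9 - 63*(-1/15)))² = (2*(-9)/(-9 + 21/5))² = (2*(-9)/(-24/5))² = (2*(-9)*(-5/24))² = (15/4)² = 225/16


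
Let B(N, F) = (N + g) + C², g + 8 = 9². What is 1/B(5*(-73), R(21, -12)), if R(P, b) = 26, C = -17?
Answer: -⅓ ≈ -0.33333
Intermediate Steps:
g = 73 (g = -8 + 9² = -8 + 81 = 73)
B(N, F) = 362 + N (B(N, F) = (N + 73) + (-17)² = (73 + N) + 289 = 362 + N)
1/B(5*(-73), R(21, -12)) = 1/(362 + 5*(-73)) = 1/(362 - 365) = 1/(-3) = -⅓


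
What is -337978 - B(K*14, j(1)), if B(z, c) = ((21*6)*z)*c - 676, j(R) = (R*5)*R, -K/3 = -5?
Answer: -469602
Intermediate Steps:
K = 15 (K = -3*(-5) = 15)
j(R) = 5*R**2 (j(R) = (5*R)*R = 5*R**2)
B(z, c) = -676 + 126*c*z (B(z, c) = (126*z)*c - 676 = 126*c*z - 676 = -676 + 126*c*z)
-337978 - B(K*14, j(1)) = -337978 - (-676 + 126*(5*1**2)*(15*14)) = -337978 - (-676 + 126*(5*1)*210) = -337978 - (-676 + 126*5*210) = -337978 - (-676 + 132300) = -337978 - 1*131624 = -337978 - 131624 = -469602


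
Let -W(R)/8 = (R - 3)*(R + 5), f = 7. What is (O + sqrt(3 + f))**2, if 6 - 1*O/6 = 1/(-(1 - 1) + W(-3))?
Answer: 333185/256 + 575*sqrt(10)/8 ≈ 1528.8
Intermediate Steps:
W(R) = -8*(-3 + R)*(5 + R) (W(R) = -8*(R - 3)*(R + 5) = -8*(-3 + R)*(5 + R))
O = 575/16 (O = 36 - 6/(-(1 - 1) + (120 - 16*(-3) - 8*(-3)**2)) = 36 - 6/(-1*0 + (120 + 48 - 8*9)) = 36 - 6/(0 + (120 + 48 - 72)) = 36 - 6/(0 + 96) = 36 - 6/96 = 36 - 6*1/96 = 36 - 1/16 = 575/16 ≈ 35.938)
(O + sqrt(3 + f))**2 = (575/16 + sqrt(3 + 7))**2 = (575/16 + sqrt(10))**2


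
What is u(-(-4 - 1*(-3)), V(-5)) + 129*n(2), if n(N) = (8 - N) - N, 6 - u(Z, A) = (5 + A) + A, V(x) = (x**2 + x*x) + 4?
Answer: 409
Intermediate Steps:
V(x) = 4 + 2*x**2 (V(x) = (x**2 + x**2) + 4 = 2*x**2 + 4 = 4 + 2*x**2)
u(Z, A) = 1 - 2*A (u(Z, A) = 6 - ((5 + A) + A) = 6 - (5 + 2*A) = 6 + (-5 - 2*A) = 1 - 2*A)
n(N) = 8 - 2*N
u(-(-4 - 1*(-3)), V(-5)) + 129*n(2) = (1 - 2*(4 + 2*(-5)**2)) + 129*(8 - 2*2) = (1 - 2*(4 + 2*25)) + 129*(8 - 4) = (1 - 2*(4 + 50)) + 129*4 = (1 - 2*54) + 516 = (1 - 108) + 516 = -107 + 516 = 409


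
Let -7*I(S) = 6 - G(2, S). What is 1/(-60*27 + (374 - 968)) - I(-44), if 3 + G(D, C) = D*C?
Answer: 214751/15498 ≈ 13.857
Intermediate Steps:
G(D, C) = -3 + C*D (G(D, C) = -3 + D*C = -3 + C*D)
I(S) = -9/7 + 2*S/7 (I(S) = -(6 - (-3 + S*2))/7 = -(6 - (-3 + 2*S))/7 = -(6 + (3 - 2*S))/7 = -(9 - 2*S)/7 = -9/7 + 2*S/7)
1/(-60*27 + (374 - 968)) - I(-44) = 1/(-60*27 + (374 - 968)) - (-9/7 + (2/7)*(-44)) = 1/(-1620 - 594) - (-9/7 - 88/7) = 1/(-2214) - 1*(-97/7) = -1/2214 + 97/7 = 214751/15498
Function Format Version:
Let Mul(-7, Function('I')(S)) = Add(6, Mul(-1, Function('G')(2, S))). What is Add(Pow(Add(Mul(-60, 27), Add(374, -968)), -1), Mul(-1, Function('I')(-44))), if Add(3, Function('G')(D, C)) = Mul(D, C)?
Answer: Rational(214751, 15498) ≈ 13.857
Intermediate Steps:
Function('G')(D, C) = Add(-3, Mul(C, D)) (Function('G')(D, C) = Add(-3, Mul(D, C)) = Add(-3, Mul(C, D)))
Function('I')(S) = Add(Rational(-9, 7), Mul(Rational(2, 7), S)) (Function('I')(S) = Mul(Rational(-1, 7), Add(6, Mul(-1, Add(-3, Mul(S, 2))))) = Mul(Rational(-1, 7), Add(6, Mul(-1, Add(-3, Mul(2, S))))) = Mul(Rational(-1, 7), Add(6, Add(3, Mul(-2, S)))) = Mul(Rational(-1, 7), Add(9, Mul(-2, S))) = Add(Rational(-9, 7), Mul(Rational(2, 7), S)))
Add(Pow(Add(Mul(-60, 27), Add(374, -968)), -1), Mul(-1, Function('I')(-44))) = Add(Pow(Add(Mul(-60, 27), Add(374, -968)), -1), Mul(-1, Add(Rational(-9, 7), Mul(Rational(2, 7), -44)))) = Add(Pow(Add(-1620, -594), -1), Mul(-1, Add(Rational(-9, 7), Rational(-88, 7)))) = Add(Pow(-2214, -1), Mul(-1, Rational(-97, 7))) = Add(Rational(-1, 2214), Rational(97, 7)) = Rational(214751, 15498)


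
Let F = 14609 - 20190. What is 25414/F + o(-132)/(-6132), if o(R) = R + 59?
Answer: -2129195/468804 ≈ -4.5418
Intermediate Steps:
o(R) = 59 + R
F = -5581
25414/F + o(-132)/(-6132) = 25414/(-5581) + (59 - 132)/(-6132) = 25414*(-1/5581) - 73*(-1/6132) = -25414/5581 + 1/84 = -2129195/468804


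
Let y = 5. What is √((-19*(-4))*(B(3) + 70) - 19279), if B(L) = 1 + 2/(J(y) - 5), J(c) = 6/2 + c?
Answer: I*√124491/3 ≈ 117.61*I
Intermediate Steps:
J(c) = 3 + c (J(c) = 6*(½) + c = 3 + c)
B(L) = 5/3 (B(L) = 1 + 2/((3 + 5) - 5) = 1 + 2/(8 - 5) = 1 + 2/3 = 1 + (⅓)*2 = 1 + ⅔ = 5/3)
√((-19*(-4))*(B(3) + 70) - 19279) = √((-19*(-4))*(5/3 + 70) - 19279) = √(76*(215/3) - 19279) = √(16340/3 - 19279) = √(-41497/3) = I*√124491/3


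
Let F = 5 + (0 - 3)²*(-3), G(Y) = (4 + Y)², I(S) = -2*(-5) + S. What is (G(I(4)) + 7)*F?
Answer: -7282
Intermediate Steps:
I(S) = 10 + S
F = -22 (F = 5 + (-3)²*(-3) = 5 + 9*(-3) = 5 - 27 = -22)
(G(I(4)) + 7)*F = ((4 + (10 + 4))² + 7)*(-22) = ((4 + 14)² + 7)*(-22) = (18² + 7)*(-22) = (324 + 7)*(-22) = 331*(-22) = -7282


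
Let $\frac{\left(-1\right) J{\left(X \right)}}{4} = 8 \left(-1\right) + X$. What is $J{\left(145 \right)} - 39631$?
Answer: $-40179$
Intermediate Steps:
$J{\left(X \right)} = 32 - 4 X$ ($J{\left(X \right)} = - 4 \left(8 \left(-1\right) + X\right) = - 4 \left(-8 + X\right) = 32 - 4 X$)
$J{\left(145 \right)} - 39631 = \left(32 - 580\right) - 39631 = -548 - 39631 = -40179$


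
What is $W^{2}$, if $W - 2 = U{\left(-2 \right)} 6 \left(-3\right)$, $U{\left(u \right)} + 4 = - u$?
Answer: $1444$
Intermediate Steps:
$U{\left(u \right)} = -4 - u$
$W = 38$ ($W = 2 + \left(-4 - -2\right) 6 \left(-3\right) = 2 + \left(-4 + 2\right) 6 \left(-3\right) = 2 + \left(-2\right) 6 \left(-3\right) = 2 - -36 = 2 + 36 = 38$)
$W^{2} = 38^{2} = 1444$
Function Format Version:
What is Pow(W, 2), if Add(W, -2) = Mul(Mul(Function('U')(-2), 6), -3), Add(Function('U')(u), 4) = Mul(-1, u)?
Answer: 1444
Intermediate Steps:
Function('U')(u) = Add(-4, Mul(-1, u))
W = 38 (W = Add(2, Mul(Mul(Add(-4, Mul(-1, -2)), 6), -3)) = Add(2, Mul(Mul(Add(-4, 2), 6), -3)) = Add(2, Mul(Mul(-2, 6), -3)) = Add(2, Mul(-12, -3)) = Add(2, 36) = 38)
Pow(W, 2) = Pow(38, 2) = 1444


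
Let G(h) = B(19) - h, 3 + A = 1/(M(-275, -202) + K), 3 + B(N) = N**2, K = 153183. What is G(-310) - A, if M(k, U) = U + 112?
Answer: 102725402/153093 ≈ 671.00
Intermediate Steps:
M(k, U) = 112 + U
B(N) = -3 + N**2
A = -459278/153093 (A = -3 + 1/((112 - 202) + 153183) = -3 + 1/(-90 + 153183) = -3 + 1/153093 = -459278/153093 ≈ -3.0000)
G(h) = 358 - h (G(h) = (-3 + 19**2) - h = (-3 + 361) - h = 358 - h)
G(-310) - A = (358 - 1*(-310)) - 1*(-459278/153093) = (358 + 310) + 459278/153093 = 668 + 459278/153093 = 102725402/153093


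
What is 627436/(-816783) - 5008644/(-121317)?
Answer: 25250670560/623205429 ≈ 40.517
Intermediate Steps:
627436/(-816783) - 5008644/(-121317) = 627436*(-1/816783) - 5008644*(-1/121317) = -627436/816783 + 1669548/40439 = 25250670560/623205429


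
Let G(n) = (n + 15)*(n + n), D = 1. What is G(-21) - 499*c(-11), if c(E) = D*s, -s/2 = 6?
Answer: 6240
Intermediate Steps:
s = -12 (s = -2*6 = -12)
G(n) = 2*n*(15 + n) (G(n) = (15 + n)*(2*n) = 2*n*(15 + n))
c(E) = -12 (c(E) = 1*(-12) = -12)
G(-21) - 499*c(-11) = 2*(-21)*(15 - 21) - 499*(-12) = 2*(-21)*(-6) + 5988 = 252 + 5988 = 6240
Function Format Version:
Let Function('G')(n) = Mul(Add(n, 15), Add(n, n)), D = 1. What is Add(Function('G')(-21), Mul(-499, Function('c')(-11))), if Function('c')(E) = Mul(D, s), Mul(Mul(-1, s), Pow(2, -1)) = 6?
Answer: 6240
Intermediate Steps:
s = -12 (s = Mul(-2, 6) = -12)
Function('G')(n) = Mul(2, n, Add(15, n)) (Function('G')(n) = Mul(Add(15, n), Mul(2, n)) = Mul(2, n, Add(15, n)))
Function('c')(E) = -12 (Function('c')(E) = Mul(1, -12) = -12)
Add(Function('G')(-21), Mul(-499, Function('c')(-11))) = Add(Mul(2, -21, Add(15, -21)), Mul(-499, -12)) = Add(Mul(2, -21, -6), 5988) = Add(252, 5988) = 6240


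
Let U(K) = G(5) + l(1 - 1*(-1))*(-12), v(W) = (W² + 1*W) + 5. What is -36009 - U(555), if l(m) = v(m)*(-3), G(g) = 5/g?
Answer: -36406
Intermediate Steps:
v(W) = 5 + W + W² (v(W) = (W² + W) + 5 = (W + W²) + 5 = 5 + W + W²)
l(m) = -15 - 3*m - 3*m² (l(m) = (5 + m + m²)*(-3) = -15 - 3*m - 3*m²)
U(K) = 397 (U(K) = 5/5 + (-15 - 3*(1 - 1*(-1)) - 3*(1 - 1*(-1))²)*(-12) = 5*(⅕) + (-15 - 3*(1 + 1) - 3*(1 + 1)²)*(-12) = 1 + (-15 - 3*2 - 3*2²)*(-12) = 1 + (-15 - 6 - 3*4)*(-12) = 1 + (-15 - 6 - 12)*(-12) = 1 - 33*(-12) = 1 + 396 = 397)
-36009 - U(555) = -36009 - 1*397 = -36009 - 397 = -36406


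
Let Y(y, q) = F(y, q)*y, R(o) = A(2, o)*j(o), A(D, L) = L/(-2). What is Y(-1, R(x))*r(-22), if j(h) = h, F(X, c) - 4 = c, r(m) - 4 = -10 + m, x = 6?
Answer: -392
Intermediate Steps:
A(D, L) = -L/2 (A(D, L) = L*(-½) = -L/2)
r(m) = -6 + m (r(m) = 4 + (-10 + m) = -6 + m)
F(X, c) = 4 + c
R(o) = -o²/2 (R(o) = (-o/2)*o = -o²/2)
Y(y, q) = y*(4 + q) (Y(y, q) = (4 + q)*y = y*(4 + q))
Y(-1, R(x))*r(-22) = (-(4 - ½*6²))*(-6 - 22) = -(4 - ½*36)*(-28) = -(4 - 18)*(-28) = -1*(-14)*(-28) = 14*(-28) = -392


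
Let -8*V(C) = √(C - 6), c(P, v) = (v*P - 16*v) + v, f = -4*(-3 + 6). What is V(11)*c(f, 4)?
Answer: 27*√5/2 ≈ 30.187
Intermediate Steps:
f = -12 (f = -4*3 = -12)
c(P, v) = -15*v + P*v (c(P, v) = (P*v - 16*v) + v = (-16*v + P*v) + v = -15*v + P*v)
V(C) = -√(-6 + C)/8 (V(C) = -√(C - 6)/8 = -√(-6 + C)/8)
V(11)*c(f, 4) = (-√(-6 + 11)/8)*(4*(-15 - 12)) = (-√5/8)*(4*(-27)) = -√5/8*(-108) = 27*√5/2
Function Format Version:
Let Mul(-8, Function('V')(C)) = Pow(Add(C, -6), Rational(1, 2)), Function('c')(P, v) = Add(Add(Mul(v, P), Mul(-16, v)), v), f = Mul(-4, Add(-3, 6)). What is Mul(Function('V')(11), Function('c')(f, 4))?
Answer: Mul(Rational(27, 2), Pow(5, Rational(1, 2))) ≈ 30.187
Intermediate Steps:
f = -12 (f = Mul(-4, 3) = -12)
Function('c')(P, v) = Add(Mul(-15, v), Mul(P, v)) (Function('c')(P, v) = Add(Add(Mul(P, v), Mul(-16, v)), v) = Add(Add(Mul(-16, v), Mul(P, v)), v) = Add(Mul(-15, v), Mul(P, v)))
Function('V')(C) = Mul(Rational(-1, 8), Pow(Add(-6, C), Rational(1, 2))) (Function('V')(C) = Mul(Rational(-1, 8), Pow(Add(C, -6), Rational(1, 2))) = Mul(Rational(-1, 8), Pow(Add(-6, C), Rational(1, 2))))
Mul(Function('V')(11), Function('c')(f, 4)) = Mul(Mul(Rational(-1, 8), Pow(Add(-6, 11), Rational(1, 2))), Mul(4, Add(-15, -12))) = Mul(Mul(Rational(-1, 8), Pow(5, Rational(1, 2))), Mul(4, -27)) = Mul(Mul(Rational(-1, 8), Pow(5, Rational(1, 2))), -108) = Mul(Rational(27, 2), Pow(5, Rational(1, 2)))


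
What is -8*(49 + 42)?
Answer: -728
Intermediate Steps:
-8*(49 + 42) = -8*91 = -728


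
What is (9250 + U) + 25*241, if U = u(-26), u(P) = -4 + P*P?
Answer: 15947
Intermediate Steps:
u(P) = -4 + P²
U = 672 (U = -4 + (-26)² = -4 + 676 = 672)
(9250 + U) + 25*241 = (9250 + 672) + 25*241 = 9922 + 6025 = 15947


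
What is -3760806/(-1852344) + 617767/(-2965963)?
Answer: 128334544235/70435689324 ≈ 1.8220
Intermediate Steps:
-3760806/(-1852344) + 617767/(-2965963) = -3760806*(-1/1852344) + 617767*(-1/2965963) = 626801/308724 - 617767/2965963 = 128334544235/70435689324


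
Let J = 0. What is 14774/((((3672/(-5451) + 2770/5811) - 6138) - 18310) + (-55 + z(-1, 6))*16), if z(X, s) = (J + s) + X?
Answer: -77996282169/133292642075 ≈ -0.58515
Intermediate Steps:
z(X, s) = X + s (z(X, s) = (0 + s) + X = s + X = X + s)
14774/((((3672/(-5451) + 2770/5811) - 6138) - 18310) + (-55 + z(-1, 6))*16) = 14774/((((3672/(-5451) + 2770/5811) - 6138) - 18310) + (-55 + (-1 + 6))*16) = 14774/((((3672*(-1/5451) + 2770*(1/5811)) - 6138) - 18310) + (-55 + 5)*16) = 14774/((((-1224/1817 + 2770/5811) - 6138) - 18310) - 50*16) = 14774/(((-2079574/10558587 - 6138) - 18310) - 800) = 14774/((-64810686580/10558587 - 18310) - 800) = 14774/(-258138414550/10558587 - 800) = 14774/(-266585284150/10558587) = 14774*(-10558587/266585284150) = -77996282169/133292642075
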